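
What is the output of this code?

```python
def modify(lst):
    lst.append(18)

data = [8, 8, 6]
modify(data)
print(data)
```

Key concept: function modifies passed list.
Step by step:
`data = [8, 8, 6]` → data = [8, 8, 6]
`modify(data)` → data = [8, 8, 6, 18]
`print(data)` → prints [8, 8, 6, 18]

Answer: [8, 8, 6, 18]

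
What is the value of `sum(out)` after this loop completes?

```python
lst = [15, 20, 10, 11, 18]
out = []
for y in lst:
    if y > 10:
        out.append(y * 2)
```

Sum of doubled values > 10
`out` takes the values: [] → [30] → [30, 40] → [30, 40, 22] → [30, 40, 22, 36]
So `sum(out)` = 128

Answer: 128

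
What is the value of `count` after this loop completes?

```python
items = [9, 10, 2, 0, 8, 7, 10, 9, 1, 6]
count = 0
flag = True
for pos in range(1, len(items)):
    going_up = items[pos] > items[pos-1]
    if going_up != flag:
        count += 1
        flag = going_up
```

Count direction changes in [9, 10, 2, 0, 8, 7, 10, 9, 1, 6]
`count` takes the values: 0 → 1 → 2 → 3 → 4 → 5 → 6

Answer: 6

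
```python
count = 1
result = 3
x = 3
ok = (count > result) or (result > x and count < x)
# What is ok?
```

Trace:
`count = 1` → count = 1
`result = 3` → result = 3
`x = 3` → x = 3
`ok = (count > result) or (result > x and count < x)` → ok = False
So ok = False

Answer: False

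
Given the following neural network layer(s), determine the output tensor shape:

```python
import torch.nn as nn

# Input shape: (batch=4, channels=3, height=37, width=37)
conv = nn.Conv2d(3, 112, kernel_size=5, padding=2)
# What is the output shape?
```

Input: (4, 3, 37, 37) -> Output: (4, 112, 37, 37)

Answer: (4, 112, 37, 37)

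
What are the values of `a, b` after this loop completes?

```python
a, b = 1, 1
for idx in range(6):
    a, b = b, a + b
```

Fibonacci: after 6 iterations
`a, b` takes the values: (1, 1) → (1, 2) → (2, 3) → (3, 5) → (5, 8) → (8, 13) → (13, 21)

Answer: 13, 21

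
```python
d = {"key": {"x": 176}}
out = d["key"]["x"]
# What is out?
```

Trace:
`d = {"key": {"x": 176}}` → d = {'key': {'x': 176}}
`out = d["key"]["x"]` → out = 176
So out = 176

Answer: 176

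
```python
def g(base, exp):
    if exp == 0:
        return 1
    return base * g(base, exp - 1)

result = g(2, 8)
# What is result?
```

g(2, 8) = 2 * 2 * 2 * 2 * 2 * 2 * 2 * 2 = 256

Answer: 256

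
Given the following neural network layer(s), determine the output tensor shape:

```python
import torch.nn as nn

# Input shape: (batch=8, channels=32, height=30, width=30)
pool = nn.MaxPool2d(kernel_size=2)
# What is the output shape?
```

Input: (8, 32, 30, 30) -> Output: (8, 32, 15, 15)

Answer: (8, 32, 15, 15)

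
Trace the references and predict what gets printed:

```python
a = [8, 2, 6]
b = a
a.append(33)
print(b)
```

Key concept: basic list aliasing.
Step by step:
`a = [8, 2, 6]` → a = [8, 2, 6]
`b = a` → b = [8, 2, 6] (same object as a)
`a.append(33)` → a = [8, 2, 6, 33] (same object as b); b = [8, 2, 6, 33] (same object as a)
`print(b)` → prints [8, 2, 6, 33]

Answer: [8, 2, 6, 33]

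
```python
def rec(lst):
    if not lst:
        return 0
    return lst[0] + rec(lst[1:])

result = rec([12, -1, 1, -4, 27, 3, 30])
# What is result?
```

12 + (-1) + 1 + (-4) + 27 + 3 + 30 + 0 = 68

Answer: 68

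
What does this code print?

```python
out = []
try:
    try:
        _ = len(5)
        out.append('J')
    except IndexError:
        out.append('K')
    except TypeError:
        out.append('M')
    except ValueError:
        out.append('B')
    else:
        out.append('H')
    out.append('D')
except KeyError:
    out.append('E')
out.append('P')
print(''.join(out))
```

Execution trace: 'M' (inner except TypeError) → 'D' (try body, no exception) → 'P' (after the try/except). Output: MDP

Answer: MDP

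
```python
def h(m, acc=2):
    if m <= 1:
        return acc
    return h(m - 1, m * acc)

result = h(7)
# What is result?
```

Accumulator trace (n, acc): (7, 2) -> (6, 14) -> (5, 84) -> (4, 420) -> (3, 1680) -> (2, 5040) -> (1, 10080) -> return 10080

Answer: 10080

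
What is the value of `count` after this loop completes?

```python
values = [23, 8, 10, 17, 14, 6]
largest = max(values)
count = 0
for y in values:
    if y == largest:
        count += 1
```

Count of max value 23 in [23, 8, 10, 17, 14, 6]
`count` takes the values: 0 → 1

Answer: 1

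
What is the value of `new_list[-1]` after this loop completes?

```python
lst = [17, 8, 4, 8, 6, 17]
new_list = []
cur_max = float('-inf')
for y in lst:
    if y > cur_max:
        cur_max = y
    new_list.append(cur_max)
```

Running max ends at 17
`new_list` takes the values: [] → [17] → [17, 17] → [17, 17, 17] → [17, 17, 17, 17] → [17, 17, 17, 17, 17] → [17, 17, 17, 17, 17, 17]
So `new_list[-1]` = 17

Answer: 17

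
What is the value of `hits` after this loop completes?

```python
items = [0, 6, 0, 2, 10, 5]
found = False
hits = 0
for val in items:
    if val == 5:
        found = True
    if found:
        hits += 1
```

Count elements after first 5 in [0, 6, 0, 2, 10, 5]
`hits` takes the values: 0 → 1

Answer: 1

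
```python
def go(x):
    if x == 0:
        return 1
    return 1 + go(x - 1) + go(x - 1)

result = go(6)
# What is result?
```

go(x) = 1 + 2·go(x-1), go(0)=1. Closed form: (1+1)·2^6 - 1 = 127.

Answer: 127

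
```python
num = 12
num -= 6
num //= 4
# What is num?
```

Trace:
`num = 12` → num = 12
`num -= 6` → num = 6
`num //= 4` → num = 1
So num = 1

Answer: 1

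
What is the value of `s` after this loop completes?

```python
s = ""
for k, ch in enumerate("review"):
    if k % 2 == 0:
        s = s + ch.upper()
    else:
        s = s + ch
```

Uppercase even positions in 'review'
`s` takes the values: "" → "R" → "Re" → "ReV" → "ReVi" → "ReViE" → "ReViEw"

Answer: "ReViEw"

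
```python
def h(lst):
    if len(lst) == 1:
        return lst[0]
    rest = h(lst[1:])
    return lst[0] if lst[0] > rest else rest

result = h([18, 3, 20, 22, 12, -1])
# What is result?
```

Recursive max over [18, 3, 20, 22, 12, -1] = 22

Answer: 22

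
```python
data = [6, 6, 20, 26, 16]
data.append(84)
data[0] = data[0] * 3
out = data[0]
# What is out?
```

Trace:
`data = [6, 6, 20, 26, 16]` → data = [6, 6, 20, 26, 16]
`data.append(84)` → data = [6, 6, 20, 26, 16, 84]
`data[0] = data[0] * 3` → data = [18, 6, 20, 26, 16, 84]
`out = data[0]` → out = 18
So out = 18

Answer: 18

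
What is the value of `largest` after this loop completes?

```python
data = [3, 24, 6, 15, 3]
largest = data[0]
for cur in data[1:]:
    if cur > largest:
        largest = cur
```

Maximum of [3, 24, 6, 15, 3]
`largest` takes the values: 3 → 24

Answer: 24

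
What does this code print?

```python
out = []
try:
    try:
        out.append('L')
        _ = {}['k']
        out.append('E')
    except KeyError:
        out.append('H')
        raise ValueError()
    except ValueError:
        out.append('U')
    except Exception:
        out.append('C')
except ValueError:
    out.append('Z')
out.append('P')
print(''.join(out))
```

Execution trace: 'L' (inner try body) → 'H' (inner except KeyError) → 'Z' (outer except ValueError) → 'P' (after the try/except). Output: LHZP

Answer: LHZP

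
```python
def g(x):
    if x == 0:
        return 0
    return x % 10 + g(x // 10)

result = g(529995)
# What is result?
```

Sum of digits of 529995: 5 + 9 + 9 + 9 + 2 + 5 = 39

Answer: 39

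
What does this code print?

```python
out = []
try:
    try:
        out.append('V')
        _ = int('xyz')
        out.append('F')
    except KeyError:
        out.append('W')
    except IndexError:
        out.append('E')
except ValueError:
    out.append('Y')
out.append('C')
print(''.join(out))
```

Execution trace: 'V' (inner try body) → 'Y' (outer except ValueError) → 'C' (after the try/except). Output: VYC

Answer: VYC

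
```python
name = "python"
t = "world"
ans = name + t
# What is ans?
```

Trace:
`name = "python"` → name = 'python'
`t = "world"` → t = 'world'
`ans = name + t` → ans = 'pythonworld'
So ans = 'pythonworld'

Answer: 'pythonworld'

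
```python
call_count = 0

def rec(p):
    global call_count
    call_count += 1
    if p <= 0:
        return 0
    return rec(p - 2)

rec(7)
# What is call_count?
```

Linear recursion stepping by 2: 5 calls from p=7 down to ≤0.

Answer: 5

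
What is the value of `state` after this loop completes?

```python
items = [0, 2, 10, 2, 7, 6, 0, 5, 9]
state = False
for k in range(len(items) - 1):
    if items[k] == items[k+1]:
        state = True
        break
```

Check consecutive duplicates in [0, 2, 10, 2, 7, 6, 0, 5, 9]
`state` takes the values: False

Answer: False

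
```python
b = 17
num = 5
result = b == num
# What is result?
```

Trace:
`b = 17` → b = 17
`num = 5` → num = 5
`result = b == num` → result = False
So result = False

Answer: False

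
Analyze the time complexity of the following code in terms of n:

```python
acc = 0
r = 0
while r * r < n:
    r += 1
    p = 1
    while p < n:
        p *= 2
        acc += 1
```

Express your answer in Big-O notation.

Each loop level contributes: √n × log n. Multiplying the contributions gives O(√n log n).

Answer: O(√n log n)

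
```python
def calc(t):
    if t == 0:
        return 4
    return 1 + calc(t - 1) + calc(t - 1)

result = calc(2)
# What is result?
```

calc(t) = 1 + 2·calc(t-1), calc(0)=4. Closed form: (4+1)·2^2 - 1 = 19.

Answer: 19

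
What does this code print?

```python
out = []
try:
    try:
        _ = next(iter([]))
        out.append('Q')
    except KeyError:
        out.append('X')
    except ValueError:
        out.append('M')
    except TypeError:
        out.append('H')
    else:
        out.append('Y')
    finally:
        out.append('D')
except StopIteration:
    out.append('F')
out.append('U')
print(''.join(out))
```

Execution trace: 'D' (finally) → 'F' (outer except StopIteration) → 'U' (after the try/except). Output: DFU

Answer: DFU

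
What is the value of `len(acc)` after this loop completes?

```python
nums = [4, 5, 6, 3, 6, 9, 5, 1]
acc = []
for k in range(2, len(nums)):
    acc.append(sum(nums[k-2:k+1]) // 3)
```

Number of 3-element averages
`acc` takes the values: [] → [5] → [5, 4] → [5, 4, 5] → [5, 4, 5, 6] → [5, 4, 5, 6, 6] → [5, 4, 5, 6, 6, 5]
So `len(acc)` = 6

Answer: 6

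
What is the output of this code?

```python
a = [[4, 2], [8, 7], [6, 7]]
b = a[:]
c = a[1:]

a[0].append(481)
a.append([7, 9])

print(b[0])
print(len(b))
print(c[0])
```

Key concept: slice with nested mutation.
Step by step:
`a = [[4, 2], [8, 7], [6, 7]]` → a = [[4, 2], [8, 7], [6, 7]]
`b = a[:]` → b = [[4, 2], [8, 7], [6, 7]]
`c = a[1:]` → c = [[8, 7], [6, 7]]
`a[0].append(481)` → a = [[4, 2, 481], [8, 7], [6, 7]]; b = [[4, 2, 481], [8, 7], [6, 7]]
`a.append([7, 9])` → a = [[4, 2, 481], [8, 7], [6, 7], [7, 9]]
`print(b[0])` → prints [4, 2, 481]
`print(len(b))` → prints 3
`print(c[0])` → prints [8, 7]

Answer:
[4, 2, 481]
3
[8, 7]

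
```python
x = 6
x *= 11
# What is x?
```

Trace:
`x = 6` → x = 6
`x *= 11` → x = 66
So x = 66

Answer: 66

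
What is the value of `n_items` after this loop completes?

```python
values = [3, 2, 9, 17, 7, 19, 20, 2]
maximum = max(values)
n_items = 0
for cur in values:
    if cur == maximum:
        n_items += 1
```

Count of max value 20 in [3, 2, 9, 17, 7, 19, 20, 2]
`n_items` takes the values: 0 → 1

Answer: 1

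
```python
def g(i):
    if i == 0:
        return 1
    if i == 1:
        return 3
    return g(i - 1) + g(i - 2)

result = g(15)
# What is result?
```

Build up from base cases: g(0)=1, g(1)=3, g(2)=4, g(3)=7, g(4)=11, g(5)=18, g(6)=29, ..., g(15)=2207

Answer: 2207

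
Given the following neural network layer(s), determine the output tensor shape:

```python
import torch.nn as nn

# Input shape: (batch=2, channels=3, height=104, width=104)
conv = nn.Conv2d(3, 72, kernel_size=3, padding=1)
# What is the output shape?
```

Input: (2, 3, 104, 104) -> Output: (2, 72, 104, 104)

Answer: (2, 72, 104, 104)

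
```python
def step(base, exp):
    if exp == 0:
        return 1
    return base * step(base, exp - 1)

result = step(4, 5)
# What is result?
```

step(4, 5) = 4 * 4 * 4 * 4 * 4 = 1024

Answer: 1024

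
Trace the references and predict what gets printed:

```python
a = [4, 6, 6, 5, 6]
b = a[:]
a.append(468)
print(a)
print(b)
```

Key concept: slice [:] creates copy.
Step by step:
`a = [4, 6, 6, 5, 6]` → a = [4, 6, 6, 5, 6]
`b = a[:]` → b = [4, 6, 6, 5, 6]
`a.append(468)` → a = [4, 6, 6, 5, 6, 468]
`print(a)` → prints [4, 6, 6, 5, 6, 468]
`print(b)` → prints [4, 6, 6, 5, 6]

Answer:
[4, 6, 6, 5, 6, 468]
[4, 6, 6, 5, 6]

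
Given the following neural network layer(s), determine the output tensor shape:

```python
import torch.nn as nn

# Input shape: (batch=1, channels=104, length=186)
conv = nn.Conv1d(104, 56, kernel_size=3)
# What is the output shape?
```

Input: (1, 104, 186) -> Output: (1, 56, 184)

Answer: (1, 56, 184)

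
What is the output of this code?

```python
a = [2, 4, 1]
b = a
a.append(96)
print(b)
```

Key concept: basic list aliasing.
Step by step:
`a = [2, 4, 1]` → a = [2, 4, 1]
`b = a` → b = [2, 4, 1] (same object as a)
`a.append(96)` → a = [2, 4, 1, 96] (same object as b); b = [2, 4, 1, 96] (same object as a)
`print(b)` → prints [2, 4, 1, 96]

Answer: [2, 4, 1, 96]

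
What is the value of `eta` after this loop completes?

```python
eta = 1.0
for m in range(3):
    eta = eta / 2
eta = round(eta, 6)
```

Halving LR 3 times: 1 / 2^3
`eta` takes the values: 1.0 → 0.5 → 0.25 → 0.125

Answer: 0.125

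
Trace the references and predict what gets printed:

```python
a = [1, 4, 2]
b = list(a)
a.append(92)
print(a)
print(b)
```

Key concept: list() constructor creates copy.
Step by step:
`a = [1, 4, 2]` → a = [1, 4, 2]
`b = list(a)` → b = [1, 4, 2]
`a.append(92)` → a = [1, 4, 2, 92]
`print(a)` → prints [1, 4, 2, 92]
`print(b)` → prints [1, 4, 2]

Answer:
[1, 4, 2, 92]
[1, 4, 2]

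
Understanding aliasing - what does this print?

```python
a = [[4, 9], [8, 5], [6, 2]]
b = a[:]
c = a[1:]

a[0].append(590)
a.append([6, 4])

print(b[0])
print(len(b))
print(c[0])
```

Key concept: slice with nested mutation.
Step by step:
`a = [[4, 9], [8, 5], [6, 2]]` → a = [[4, 9], [8, 5], [6, 2]]
`b = a[:]` → b = [[4, 9], [8, 5], [6, 2]]
`c = a[1:]` → c = [[8, 5], [6, 2]]
`a[0].append(590)` → a = [[4, 9, 590], [8, 5], [6, 2]]; b = [[4, 9, 590], [8, 5], [6, 2]]
`a.append([6, 4])` → a = [[4, 9, 590], [8, 5], [6, 2], [6, 4]]
`print(b[0])` → prints [4, 9, 590]
`print(len(b))` → prints 3
`print(c[0])` → prints [8, 5]

Answer:
[4, 9, 590]
3
[8, 5]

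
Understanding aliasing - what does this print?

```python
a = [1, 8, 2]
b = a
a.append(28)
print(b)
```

Key concept: basic list aliasing.
Step by step:
`a = [1, 8, 2]` → a = [1, 8, 2]
`b = a` → b = [1, 8, 2] (same object as a)
`a.append(28)` → a = [1, 8, 2, 28] (same object as b); b = [1, 8, 2, 28] (same object as a)
`print(b)` → prints [1, 8, 2, 28]

Answer: [1, 8, 2, 28]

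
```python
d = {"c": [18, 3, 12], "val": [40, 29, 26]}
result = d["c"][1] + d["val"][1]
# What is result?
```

Trace:
`d = {"c": [18, 3, 12], "val": [40, 29, 26]}` → d = {'c': [18, 3, 12], 'val': [40, 29, 26]}
`result = d["c"][1] + d["val"][1]` → result = 32
So result = 32

Answer: 32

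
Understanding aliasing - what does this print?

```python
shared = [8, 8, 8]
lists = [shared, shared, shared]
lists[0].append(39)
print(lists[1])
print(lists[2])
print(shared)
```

Key concept: list of same reference.
Step by step:
`shared = [8, 8, 8]` → shared = [8, 8, 8]
`lists = [shared, shared, shared]` → lists = [[8, 8, 8], [8, 8, 8], [8, 8, 8]]
`lists[0].append(39)` → shared = [8, 8, 8, 39]; lists = [[8, 8, 8, 39], [8, 8, 8, 39], [8, 8, 8, 39]]
`print(lists[1])` → prints [8, 8, 8, 39]
`print(lists[2])` → prints [8, 8, 8, 39]
`print(shared)` → prints [8, 8, 8, 39]

Answer:
[8, 8, 8, 39]
[8, 8, 8, 39]
[8, 8, 8, 39]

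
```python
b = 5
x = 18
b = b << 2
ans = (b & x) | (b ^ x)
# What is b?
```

Trace:
`b = 5` → b = 5
`x = 18` → x = 18
`b = b << 2` → b = 20
`ans = (b & x) | (b ^ x)` → ans = 22
So b = 20

Answer: 20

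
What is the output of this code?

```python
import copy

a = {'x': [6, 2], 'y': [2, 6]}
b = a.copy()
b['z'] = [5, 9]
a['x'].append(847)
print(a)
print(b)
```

Key concept: shallow copy of dict with mutable values.
Step by step:
`a = {'x': [6, 2], 'y': [2, 6]}` → a = {'x': [6, 2], 'y': [2, 6]}
`b = a.copy()` → b = {'x': [6, 2], 'y': [2, 6]}
`b['z'] = [5, 9]` → b = {'x': [6, 2], 'y': [2, 6], 'z': [5, 9]}
`a['x'].append(847)` → a = {'x': [6, 2, 847], 'y': [2, 6]}; b = {'x': [6, 2, 847], 'y': [2, 6], 'z': [5, 9]}
`print(a)` → prints {'x': [6, 2, 847], 'y': [2, 6]}
`print(b)` → prints {'x': [6, 2, 847], 'y': [2, 6], 'z': [5, 9]}

Answer:
{'x': [6, 2, 847], 'y': [2, 6]}
{'x': [6, 2, 847], 'y': [2, 6], 'z': [5, 9]}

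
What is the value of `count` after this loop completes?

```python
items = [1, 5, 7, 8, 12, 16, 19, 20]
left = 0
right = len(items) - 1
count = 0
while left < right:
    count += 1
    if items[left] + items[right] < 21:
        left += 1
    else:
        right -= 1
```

Steps to find pair summing to 21
`count` takes the values: 0 → 1 → 2 → 3 → 4 → 5 → 6 → 7

Answer: 7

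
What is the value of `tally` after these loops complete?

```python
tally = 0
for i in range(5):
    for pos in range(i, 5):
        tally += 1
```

Upper triangle: 5 + 4 + ... + 1
`tally` takes the values: 0 → 1 → 2 → 3 → 4 → 5 → 6 → 7 → 8 → 9 → 10 → 11 → 12 → 13 → 14 → 15

Answer: 15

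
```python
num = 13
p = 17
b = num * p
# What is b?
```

Trace:
`num = 13` → num = 13
`p = 17` → p = 17
`b = num * p` → b = 221
So b = 221

Answer: 221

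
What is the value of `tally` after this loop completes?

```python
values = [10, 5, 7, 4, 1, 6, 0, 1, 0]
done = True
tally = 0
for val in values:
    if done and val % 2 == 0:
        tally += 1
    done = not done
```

Count even values at even positions
`tally` takes the values: 0 → 1 → 2 → 3

Answer: 3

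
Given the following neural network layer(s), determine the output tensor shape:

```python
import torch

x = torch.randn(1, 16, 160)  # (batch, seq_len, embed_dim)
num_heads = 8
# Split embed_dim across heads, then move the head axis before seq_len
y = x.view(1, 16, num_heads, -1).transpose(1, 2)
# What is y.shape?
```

Input: (1, 16, 160) -> head_dim = 160 // 8 = 20; after view: (1, 16, 8, 20) -> after transpose(1, 2): (1, 8, 16, 20) -> Output: (1, 8, 16, 20)

Answer: (1, 8, 16, 20)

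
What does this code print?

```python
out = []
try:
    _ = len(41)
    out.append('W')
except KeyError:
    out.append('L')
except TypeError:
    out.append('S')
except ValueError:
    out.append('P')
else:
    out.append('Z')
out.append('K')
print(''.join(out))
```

Execution trace: 'S' (except TypeError) → 'K' (after the try/except). Output: SK

Answer: SK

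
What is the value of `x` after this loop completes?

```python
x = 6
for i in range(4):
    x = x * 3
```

Multiply by 3, 4 times: 6 * 3^4 = 486
`x` takes the values: 6 → 18 → 54 → 162 → 486

Answer: 486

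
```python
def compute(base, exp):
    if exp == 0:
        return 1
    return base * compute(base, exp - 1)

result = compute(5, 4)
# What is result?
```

compute(5, 4) = 5 * 5 * 5 * 5 = 625

Answer: 625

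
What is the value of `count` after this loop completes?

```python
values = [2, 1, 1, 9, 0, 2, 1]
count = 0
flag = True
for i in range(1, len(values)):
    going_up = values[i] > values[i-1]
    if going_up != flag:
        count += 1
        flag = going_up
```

Count direction changes in [2, 1, 1, 9, 0, 2, 1]
`count` takes the values: 0 → 1 → 2 → 3 → 4 → 5

Answer: 5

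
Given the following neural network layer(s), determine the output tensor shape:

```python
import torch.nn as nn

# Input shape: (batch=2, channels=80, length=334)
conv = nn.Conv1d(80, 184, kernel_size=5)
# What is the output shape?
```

Input: (2, 80, 334) -> Output: (2, 184, 330)

Answer: (2, 184, 330)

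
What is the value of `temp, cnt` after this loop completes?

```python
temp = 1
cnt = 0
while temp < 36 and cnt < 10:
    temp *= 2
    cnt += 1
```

Double until >= 36 or 10 iterations
`temp, cnt` takes the values: (1, 0) → (2, 0) → (2, 1) → (4, 1) → (4, 2) → (8, 2) → (8, 3) → (16, 3) → (16, 4) → (32, 4) → (32, 5) → (64, 5) → (64, 6)

Answer: 64, 6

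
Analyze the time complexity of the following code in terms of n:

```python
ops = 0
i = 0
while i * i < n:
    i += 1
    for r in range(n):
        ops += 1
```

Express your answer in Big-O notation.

Each loop level contributes: √n × n. Multiplying the contributions gives O(n√n).

Answer: O(n√n)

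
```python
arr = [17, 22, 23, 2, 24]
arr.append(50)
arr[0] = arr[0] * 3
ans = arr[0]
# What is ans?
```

Trace:
`arr = [17, 22, 23, 2, 24]` → arr = [17, 22, 23, 2, 24]
`arr.append(50)` → arr = [17, 22, 23, 2, 24, 50]
`arr[0] = arr[0] * 3` → arr = [51, 22, 23, 2, 24, 50]
`ans = arr[0]` → ans = 51
So ans = 51

Answer: 51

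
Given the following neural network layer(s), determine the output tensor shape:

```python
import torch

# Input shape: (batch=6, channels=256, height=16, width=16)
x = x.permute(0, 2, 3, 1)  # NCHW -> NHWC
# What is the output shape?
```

Input: (6, 256, 16, 16) -> Output: (6, 16, 16, 256)

Answer: (6, 16, 16, 256)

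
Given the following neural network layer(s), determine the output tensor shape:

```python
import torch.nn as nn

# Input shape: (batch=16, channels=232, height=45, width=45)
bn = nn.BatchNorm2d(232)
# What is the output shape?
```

Input: (16, 232, 45, 45) -> Output: (16, 232, 45, 45)

Answer: (16, 232, 45, 45)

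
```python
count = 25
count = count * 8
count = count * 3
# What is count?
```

Trace:
`count = 25` → count = 25
`count = count * 8` → count = 200
`count = count * 3` → count = 600
So count = 600

Answer: 600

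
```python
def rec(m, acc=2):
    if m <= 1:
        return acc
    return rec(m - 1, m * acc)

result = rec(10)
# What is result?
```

Accumulator trace (n, acc): (10, 2) -> (9, 20) -> (8, 180) -> (7, 1440) -> (6, 10080) -> (5, 60480) -> (4, 302400) -> (3, 1209600) -> (2, 3628800) -> (1, 7257600) -> return 7257600

Answer: 7257600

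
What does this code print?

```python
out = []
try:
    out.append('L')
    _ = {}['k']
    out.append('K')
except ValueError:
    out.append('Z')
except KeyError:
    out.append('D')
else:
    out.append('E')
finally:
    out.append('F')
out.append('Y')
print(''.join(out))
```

Execution trace: 'L' (try body) → 'D' (except KeyError) → 'F' (finally) → 'Y' (after the try/except). Output: LDFY

Answer: LDFY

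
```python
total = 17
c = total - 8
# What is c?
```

Trace:
`total = 17` → total = 17
`c = total - 8` → c = 9
So c = 9

Answer: 9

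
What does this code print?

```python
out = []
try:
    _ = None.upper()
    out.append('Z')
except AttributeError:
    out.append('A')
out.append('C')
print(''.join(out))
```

Execution trace: 'A' (except AttributeError) → 'C' (after the try/except). Output: AC

Answer: AC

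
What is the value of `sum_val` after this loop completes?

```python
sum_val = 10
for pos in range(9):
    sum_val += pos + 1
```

Start at 10, add 1 to 9 = 55
`sum_val` takes the values: 10 → 11 → 13 → 16 → 20 → 25 → 31 → 38 → 46 → 55

Answer: 55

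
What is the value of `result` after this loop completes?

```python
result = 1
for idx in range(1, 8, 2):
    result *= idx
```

Product of 1, 3, 5, ... up to 7
`result` takes the values: 1 → 3 → 15 → 105

Answer: 105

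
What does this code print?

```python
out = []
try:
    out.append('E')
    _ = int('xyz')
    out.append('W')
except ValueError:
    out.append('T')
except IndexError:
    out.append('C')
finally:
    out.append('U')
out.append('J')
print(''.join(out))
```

Execution trace: 'E' (try body) → 'T' (except ValueError) → 'U' (finally) → 'J' (after the try/except). Output: ETUJ

Answer: ETUJ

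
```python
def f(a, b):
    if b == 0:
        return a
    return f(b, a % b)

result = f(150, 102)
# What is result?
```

f(150, 102) -> f(102, 48) -> f(48, 6) -> f(6, 0) -> 6

Answer: 6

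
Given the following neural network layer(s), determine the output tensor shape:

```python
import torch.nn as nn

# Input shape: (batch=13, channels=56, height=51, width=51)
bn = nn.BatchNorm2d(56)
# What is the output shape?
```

Input: (13, 56, 51, 51) -> Output: (13, 56, 51, 51)

Answer: (13, 56, 51, 51)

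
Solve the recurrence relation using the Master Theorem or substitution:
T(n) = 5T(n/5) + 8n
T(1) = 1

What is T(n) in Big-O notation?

By Master Theorem: a=5, b=5, f(n)=8n. Since log_5(5) = 1 and f(n) = Θ(n^1), Case 2 applies. T(n) = O(n log n).

Answer: O(n log n)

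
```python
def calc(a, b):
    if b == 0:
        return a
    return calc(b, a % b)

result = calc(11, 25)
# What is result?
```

calc(11, 25) -> calc(25, 11) -> calc(11, 3) -> calc(3, 2) -> calc(2, 1) -> calc(1, 0) -> 1

Answer: 1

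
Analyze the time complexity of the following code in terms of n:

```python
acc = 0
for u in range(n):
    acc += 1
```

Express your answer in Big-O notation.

Each loop level contributes: n. Multiplying the contributions gives O(n).

Answer: O(n)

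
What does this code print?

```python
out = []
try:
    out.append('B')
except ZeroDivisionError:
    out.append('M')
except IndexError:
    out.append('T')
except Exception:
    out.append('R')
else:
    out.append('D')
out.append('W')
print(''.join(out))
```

Execution trace: 'B' (try body, no exception) → 'D' (else) → 'W' (after the try/except). Output: BDW

Answer: BDW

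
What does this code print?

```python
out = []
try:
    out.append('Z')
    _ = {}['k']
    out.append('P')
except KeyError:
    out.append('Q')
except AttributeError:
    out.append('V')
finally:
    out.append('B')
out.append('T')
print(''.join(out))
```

Execution trace: 'Z' (try body) → 'Q' (except KeyError) → 'B' (finally) → 'T' (after the try/except). Output: ZQBT

Answer: ZQBT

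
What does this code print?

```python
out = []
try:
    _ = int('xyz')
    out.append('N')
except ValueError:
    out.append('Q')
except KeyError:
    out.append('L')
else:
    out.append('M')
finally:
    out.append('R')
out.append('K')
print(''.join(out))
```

Execution trace: 'Q' (except ValueError) → 'R' (finally) → 'K' (after the try/except). Output: QRK

Answer: QRK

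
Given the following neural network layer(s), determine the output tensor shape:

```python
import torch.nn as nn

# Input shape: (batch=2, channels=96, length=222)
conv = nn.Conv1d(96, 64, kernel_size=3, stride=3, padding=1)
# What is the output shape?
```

Input: (2, 96, 222) -> Output: (2, 64, 74)

Answer: (2, 64, 74)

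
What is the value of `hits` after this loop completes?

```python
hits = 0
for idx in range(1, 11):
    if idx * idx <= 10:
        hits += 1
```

Count numbers where idx² ≤ 10
`hits` takes the values: 0 → 1 → 2 → 3

Answer: 3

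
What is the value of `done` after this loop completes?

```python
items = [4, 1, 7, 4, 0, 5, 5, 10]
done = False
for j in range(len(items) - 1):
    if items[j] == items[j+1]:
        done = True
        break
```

Check consecutive duplicates in [4, 1, 7, 4, 0, 5, 5, 10]
`done` takes the values: False → True

Answer: True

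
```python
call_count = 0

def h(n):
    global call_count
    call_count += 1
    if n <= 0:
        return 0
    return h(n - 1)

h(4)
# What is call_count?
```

Linear recursion stepping by 1: 5 calls from n=4 down to ≤0.

Answer: 5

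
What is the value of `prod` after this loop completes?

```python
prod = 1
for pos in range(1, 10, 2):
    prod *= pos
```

Product of 1, 3, 5, ... up to 9
`prod` takes the values: 1 → 3 → 15 → 105 → 945

Answer: 945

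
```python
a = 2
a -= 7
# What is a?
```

Trace:
`a = 2` → a = 2
`a -= 7` → a = -5
So a = -5

Answer: -5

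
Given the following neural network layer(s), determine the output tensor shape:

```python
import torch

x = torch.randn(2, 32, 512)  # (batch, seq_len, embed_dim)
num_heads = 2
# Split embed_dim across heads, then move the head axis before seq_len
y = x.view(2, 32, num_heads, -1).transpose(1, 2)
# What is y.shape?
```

Input: (2, 32, 512) -> head_dim = 512 // 2 = 256; after view: (2, 32, 2, 256) -> after transpose(1, 2): (2, 2, 32, 256) -> Output: (2, 2, 32, 256)

Answer: (2, 2, 32, 256)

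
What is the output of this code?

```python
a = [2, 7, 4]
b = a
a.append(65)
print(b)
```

Key concept: basic list aliasing.
Step by step:
`a = [2, 7, 4]` → a = [2, 7, 4]
`b = a` → b = [2, 7, 4] (same object as a)
`a.append(65)` → a = [2, 7, 4, 65] (same object as b); b = [2, 7, 4, 65] (same object as a)
`print(b)` → prints [2, 7, 4, 65]

Answer: [2, 7, 4, 65]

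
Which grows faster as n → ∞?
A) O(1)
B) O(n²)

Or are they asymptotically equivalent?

O(1) vs O(n²): Higher order terms dominate.

Answer: B) O(n²) grows faster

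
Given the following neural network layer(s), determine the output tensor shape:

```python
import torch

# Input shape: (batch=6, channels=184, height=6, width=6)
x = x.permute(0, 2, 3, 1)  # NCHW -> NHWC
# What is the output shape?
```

Input: (6, 184, 6, 6) -> Output: (6, 6, 6, 184)

Answer: (6, 6, 6, 184)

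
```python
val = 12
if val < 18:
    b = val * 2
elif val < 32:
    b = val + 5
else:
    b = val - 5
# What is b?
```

Trace:
`val = 12` → val = 12
`if val < 18: ...` → val < 18 is True → b = 24
So b = 24

Answer: 24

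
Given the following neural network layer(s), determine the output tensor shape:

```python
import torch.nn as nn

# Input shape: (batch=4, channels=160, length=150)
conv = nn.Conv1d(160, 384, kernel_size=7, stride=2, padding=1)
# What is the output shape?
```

Input: (4, 160, 150) -> Output: (4, 384, 73)

Answer: (4, 384, 73)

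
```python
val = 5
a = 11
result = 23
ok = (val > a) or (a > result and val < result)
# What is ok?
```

Trace:
`val = 5` → val = 5
`a = 11` → a = 11
`result = 23` → result = 23
`ok = (val > a) or (a > result and val < result)` → ok = False
So ok = False

Answer: False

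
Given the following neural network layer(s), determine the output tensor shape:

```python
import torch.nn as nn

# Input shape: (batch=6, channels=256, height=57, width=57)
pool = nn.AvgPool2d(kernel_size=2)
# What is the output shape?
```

Input: (6, 256, 57, 57) -> Output: (6, 256, 28, 28)

Answer: (6, 256, 28, 28)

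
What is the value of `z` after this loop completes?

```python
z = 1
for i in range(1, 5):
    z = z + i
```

Start at 1, add 1 through 4
`z` takes the values: 1 → 2 → 4 → 7 → 11

Answer: 11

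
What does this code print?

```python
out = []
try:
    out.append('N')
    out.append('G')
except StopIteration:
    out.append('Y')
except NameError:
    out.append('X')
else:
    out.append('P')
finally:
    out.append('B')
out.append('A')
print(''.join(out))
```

Execution trace: 'N' (try body) → 'G' (try body, no exception) → 'P' (else) → 'B' (finally) → 'A' (after the try/except). Output: NGPBA

Answer: NGPBA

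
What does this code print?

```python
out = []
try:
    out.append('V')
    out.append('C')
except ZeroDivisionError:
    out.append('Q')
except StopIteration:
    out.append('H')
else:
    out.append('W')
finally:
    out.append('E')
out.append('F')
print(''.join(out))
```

Execution trace: 'V' (try body) → 'C' (try body, no exception) → 'W' (else) → 'E' (finally) → 'F' (after the try/except). Output: VCWEF

Answer: VCWEF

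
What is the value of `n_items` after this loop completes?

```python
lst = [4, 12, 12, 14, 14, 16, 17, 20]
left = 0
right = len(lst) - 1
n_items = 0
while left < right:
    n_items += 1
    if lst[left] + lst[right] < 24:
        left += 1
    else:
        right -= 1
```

Steps to find pair summing to 24
`n_items` takes the values: 0 → 1 → 2 → 3 → 4 → 5 → 6 → 7

Answer: 7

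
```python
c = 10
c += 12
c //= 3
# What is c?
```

Trace:
`c = 10` → c = 10
`c += 12` → c = 22
`c //= 3` → c = 7
So c = 7

Answer: 7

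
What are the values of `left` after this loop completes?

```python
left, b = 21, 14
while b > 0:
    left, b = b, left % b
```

GCD of 21 and 14
`left` takes the values: 21 → 14 → 7

Answer: 7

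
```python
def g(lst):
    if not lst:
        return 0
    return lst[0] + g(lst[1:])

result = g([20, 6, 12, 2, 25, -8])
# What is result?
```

20 + 6 + 12 + 2 + 25 + (-8) + 0 = 57

Answer: 57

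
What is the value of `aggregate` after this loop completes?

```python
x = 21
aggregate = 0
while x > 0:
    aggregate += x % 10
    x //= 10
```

Sum digits of 21
`aggregate` takes the values: 0 → 1 → 3

Answer: 3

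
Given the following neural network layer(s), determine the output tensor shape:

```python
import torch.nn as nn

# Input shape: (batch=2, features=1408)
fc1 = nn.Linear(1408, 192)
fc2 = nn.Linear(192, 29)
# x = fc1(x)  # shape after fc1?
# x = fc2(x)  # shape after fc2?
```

Input: (2, 1408) -> after fc1: (2, 192) -> Output: (2, 29)

Answer: (2, 29)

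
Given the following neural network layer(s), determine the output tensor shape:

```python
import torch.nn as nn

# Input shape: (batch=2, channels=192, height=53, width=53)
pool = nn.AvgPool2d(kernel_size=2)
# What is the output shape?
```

Input: (2, 192, 53, 53) -> Output: (2, 192, 26, 26)

Answer: (2, 192, 26, 26)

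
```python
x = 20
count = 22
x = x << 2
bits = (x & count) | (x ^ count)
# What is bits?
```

Trace:
`x = 20` → x = 20
`count = 22` → count = 22
`x = x << 2` → x = 80
`bits = (x & count) | (x ^ count)` → bits = 86
So bits = 86

Answer: 86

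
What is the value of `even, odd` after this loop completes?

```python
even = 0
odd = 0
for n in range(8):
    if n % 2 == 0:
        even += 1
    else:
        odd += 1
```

Count evens and odds in range(8)
`even, odd` takes the values: (0, 0) → (1, 0) → (1, 1) → (2, 1) → (2, 2) → (3, 2) → (3, 3) → (4, 3) → (4, 4)

Answer: 4, 4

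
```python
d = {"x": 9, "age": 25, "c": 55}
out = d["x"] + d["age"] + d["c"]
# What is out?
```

Trace:
`d = {"x": 9, "age": 25, "c": 55}` → d = {'x': 9, 'age': 25, 'c': 55}
`out = d["x"] + d["age"] + d["c"]` → out = 89
So out = 89

Answer: 89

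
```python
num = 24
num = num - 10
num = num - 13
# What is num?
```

Trace:
`num = 24` → num = 24
`num = num - 10` → num = 14
`num = num - 13` → num = 1
So num = 1

Answer: 1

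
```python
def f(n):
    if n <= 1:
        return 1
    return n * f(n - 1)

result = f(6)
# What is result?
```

f(6) = 6 * 5 * 4 * 3 * 2 * 1 = 720

Answer: 720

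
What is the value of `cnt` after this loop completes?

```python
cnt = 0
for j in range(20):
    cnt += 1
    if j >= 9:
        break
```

Loop breaks when j reaches 9, cnt is 10
`cnt` takes the values: 0 → 1 → 2 → 3 → 4 → 5 → 6 → 7 → 8 → 9 → 10

Answer: 10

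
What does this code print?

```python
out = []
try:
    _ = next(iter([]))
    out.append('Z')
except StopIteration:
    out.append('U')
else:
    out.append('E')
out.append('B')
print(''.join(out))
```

Execution trace: 'U' (except StopIteration) → 'B' (after the try/except). Output: UB

Answer: UB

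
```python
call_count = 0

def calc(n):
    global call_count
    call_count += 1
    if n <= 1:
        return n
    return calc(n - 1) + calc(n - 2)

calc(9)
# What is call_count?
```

Calls(n) = 1 + Calls(n-1) + Calls(n-2); Calls(0)=Calls(1)=1. For n=9 this gives 109.

Answer: 109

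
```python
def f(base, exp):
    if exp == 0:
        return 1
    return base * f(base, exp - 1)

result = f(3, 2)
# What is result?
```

f(3, 2) = 3 * 3 = 9

Answer: 9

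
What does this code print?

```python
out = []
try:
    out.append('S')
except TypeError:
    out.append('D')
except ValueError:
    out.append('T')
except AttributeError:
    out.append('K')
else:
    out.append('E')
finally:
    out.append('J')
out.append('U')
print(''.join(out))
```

Execution trace: 'S' (try body, no exception) → 'E' (else) → 'J' (finally) → 'U' (after the try/except). Output: SEJU

Answer: SEJU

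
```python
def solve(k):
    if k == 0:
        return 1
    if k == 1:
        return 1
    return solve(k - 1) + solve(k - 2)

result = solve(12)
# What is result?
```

Build up from base cases: solve(0)=1, solve(1)=1, solve(2)=2, solve(3)=3, solve(4)=5, solve(5)=8, solve(6)=13, ..., solve(12)=233

Answer: 233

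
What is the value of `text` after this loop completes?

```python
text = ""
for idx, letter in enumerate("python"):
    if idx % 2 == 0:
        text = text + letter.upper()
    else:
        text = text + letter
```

Uppercase even positions in 'python'
`text` takes the values: "" → "P" → "Py" → "PyT" → "PyTh" → "PyThO" → "PyThOn"

Answer: "PyThOn"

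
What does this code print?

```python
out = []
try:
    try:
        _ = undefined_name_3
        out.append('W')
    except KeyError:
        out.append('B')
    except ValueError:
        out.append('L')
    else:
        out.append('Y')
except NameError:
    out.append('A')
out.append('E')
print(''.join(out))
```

Execution trace: 'A' (outer except NameError) → 'E' (after the try/except). Output: AE

Answer: AE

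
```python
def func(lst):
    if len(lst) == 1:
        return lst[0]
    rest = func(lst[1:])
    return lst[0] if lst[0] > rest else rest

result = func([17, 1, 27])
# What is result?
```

Recursive max over [17, 1, 27] = 27

Answer: 27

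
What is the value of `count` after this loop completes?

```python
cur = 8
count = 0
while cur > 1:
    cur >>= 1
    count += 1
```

Count right shifts until 1
`count` takes the values: 0 → 1 → 2 → 3

Answer: 3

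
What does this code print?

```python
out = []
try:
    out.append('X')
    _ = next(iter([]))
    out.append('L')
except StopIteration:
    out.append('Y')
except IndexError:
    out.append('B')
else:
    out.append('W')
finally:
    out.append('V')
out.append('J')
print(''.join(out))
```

Execution trace: 'X' (try body) → 'Y' (except StopIteration) → 'V' (finally) → 'J' (after the try/except). Output: XYVJ

Answer: XYVJ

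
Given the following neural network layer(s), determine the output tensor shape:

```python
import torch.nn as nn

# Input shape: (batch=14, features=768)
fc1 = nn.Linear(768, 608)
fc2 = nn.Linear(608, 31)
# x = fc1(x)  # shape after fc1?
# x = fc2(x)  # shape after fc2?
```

Input: (14, 768) -> after fc1: (14, 608) -> Output: (14, 31)

Answer: (14, 31)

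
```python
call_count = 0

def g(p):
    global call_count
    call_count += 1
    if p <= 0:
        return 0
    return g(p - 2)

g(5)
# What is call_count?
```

Linear recursion stepping by 2: 4 calls from p=5 down to ≤0.

Answer: 4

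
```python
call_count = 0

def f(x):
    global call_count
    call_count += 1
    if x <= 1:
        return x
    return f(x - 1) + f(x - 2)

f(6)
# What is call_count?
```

Calls(x) = 1 + Calls(x-1) + Calls(x-2); Calls(0)=Calls(1)=1. For x=6 this gives 25.

Answer: 25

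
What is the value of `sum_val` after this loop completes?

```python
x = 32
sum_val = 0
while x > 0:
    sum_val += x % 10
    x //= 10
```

Sum digits of 32
`sum_val` takes the values: 0 → 2 → 5

Answer: 5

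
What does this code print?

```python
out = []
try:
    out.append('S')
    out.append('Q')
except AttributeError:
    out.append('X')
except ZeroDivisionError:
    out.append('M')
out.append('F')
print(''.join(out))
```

Execution trace: 'S' (try body) → 'Q' (try body, no exception) → 'F' (after the try/except). Output: SQF

Answer: SQF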